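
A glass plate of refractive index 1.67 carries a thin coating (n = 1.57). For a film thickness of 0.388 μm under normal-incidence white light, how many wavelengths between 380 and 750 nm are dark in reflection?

1

Top surface (1.0 → 1.57): reflection off a higher-index medium gives a half-wave phase shift.
At the lower boundary (n = 1.57 to n = 1.67) the reflected ray undergoes a half-wave phase shift.
Zero or two π shifts → no net half-wave offset.
So the condition for destructive reflection is 2 n t = (m + ½) λ.
λ = 2 n t / (m + ½) = 1218 / (m + ½) nm.
m=1: 812 nm (IR); m=2: 487 nm (visible); m=3: 348 nm (UV).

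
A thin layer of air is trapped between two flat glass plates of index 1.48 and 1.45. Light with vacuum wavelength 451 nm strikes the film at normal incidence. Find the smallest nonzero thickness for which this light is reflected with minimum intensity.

Top surface (1.48 → 1.0): reflection off a lower-index medium gives no phase shift.
Ray reflecting at the bottom interface goes from n = 1.0 toward n = 1.45: a half-wave phase shift.
Net: one phase inversion between the two reflected rays.
So the condition for destructive reflection is 2 n t = m λ.
The smallest nonzero thickness corresponds to m = 1: t = m λ / (2 n) = 1.00 × 451 / (2 × 1.0) = 226 nm.

226 nm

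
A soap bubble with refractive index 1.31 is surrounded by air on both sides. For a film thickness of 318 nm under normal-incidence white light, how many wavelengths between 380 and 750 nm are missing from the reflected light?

Ray reflecting at the top interface goes from n = 1.0 toward n = 1.31: a half-wave phase shift.
At the lower boundary (n = 1.31 to n = 1.0) the reflected ray undergoes no phase shift.
Exactly one π shift → a net half-wave offset.
For weak reflection here: 2 n t = m λ.
λ = 2 n t / m = 833 / m nm.
m=1: 833 nm (IR); m=2: 417 nm (visible); m=3: 278 nm (UV).

1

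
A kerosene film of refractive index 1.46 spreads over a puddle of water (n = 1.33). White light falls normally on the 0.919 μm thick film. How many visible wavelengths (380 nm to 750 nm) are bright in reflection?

Ray reflecting at the top interface goes from n = 1.0 toward n = 1.46: a half-wave phase shift.
Bottom surface (1.46 → 1.33): reflection off a lower-index medium gives no phase shift.
Net: one phase inversion between the two reflected rays.
So the condition for constructive reflection is 2 n t = (m + ½) λ.
λ = 2 n t / (m + ½) = 2683 / (m + ½) nm.
m=3: 767 nm (IR); m=4: 596 nm (visible); m=5: 488 nm (visible); m=6: 413 nm (visible); m=7: 358 nm (UV).

3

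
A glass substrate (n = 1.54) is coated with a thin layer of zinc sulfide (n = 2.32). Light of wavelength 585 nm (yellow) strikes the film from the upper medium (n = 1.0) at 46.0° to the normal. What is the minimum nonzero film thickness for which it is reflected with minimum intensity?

133 nm

At the upper boundary (n = 1.0 to n = 2.32) the reflected ray undergoes a half-wave phase shift.
At the lower boundary (n = 2.32 to n = 1.54) the reflected ray undergoes no phase shift.
Exactly one π shift → a net half-wave offset.
So the condition for destructive reflection is 2 n t cos θ_r = m λ.
Snell's law: 1.0 sin 46.0° = 2.32 sin θ_r → sin θ_r = 0.310, cos θ_r = 0.951.
Minimum nonzero at m = 1: t = λ / (2 n cos θ_r) = 585 / (2 × 2.32 × 0.951) = 133 nm.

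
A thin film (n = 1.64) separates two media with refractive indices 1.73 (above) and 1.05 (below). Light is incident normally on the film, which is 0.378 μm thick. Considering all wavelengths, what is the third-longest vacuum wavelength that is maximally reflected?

Ray reflecting at the top interface goes from n = 1.73 toward n = 1.64: no phase shift.
At the lower boundary (n = 1.64 to n = 1.05) the reflected ray undergoes no phase shift.
Net: no relative phase inversion (both shifts match).
With no net inversion, constructive interference in reflection requires 2 n t = m λ.
λ = 2 n t / m. The third-longest wavelength is m = 3: λ = 2 × 1.64 × 378 / 3.00 = 413 nm.

413 nm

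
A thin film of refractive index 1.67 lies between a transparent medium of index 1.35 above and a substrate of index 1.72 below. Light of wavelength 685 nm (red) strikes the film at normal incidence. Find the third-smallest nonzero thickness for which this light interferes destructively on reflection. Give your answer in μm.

Top surface (1.35 → 1.67): reflection off a higher-index medium gives a half-wave phase shift.
Bottom surface (1.67 → 1.72): reflection off a higher-index medium gives a half-wave phase shift.
The two reflections carry the same phase change, so no net offset.
With no net inversion, destructive interference in reflection requires 2 n t = (m + ½) λ.
The third-smallest nonzero thickness corresponds to m = 2: t = (m + ½) λ / (2 n) = 2.50 × 685 / (2 × 1.67) = 513 nm.

0.513 μm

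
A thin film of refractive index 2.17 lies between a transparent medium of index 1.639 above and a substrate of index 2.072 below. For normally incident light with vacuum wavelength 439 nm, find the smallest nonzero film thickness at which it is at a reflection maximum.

50.6 nm

Ray reflecting at the top interface goes from n = 1.639 toward n = 2.17: a half-wave phase shift.
Ray reflecting at the bottom interface goes from n = 2.17 toward n = 2.072: no phase shift.
The two reflections differ by half a wavelength.
So the condition for constructive reflection is 2 n t = (m + ½) λ.
Minimum at m = 0: t = λ / (4 n) = 439 / (4 × 2.17) = 50.6 nm.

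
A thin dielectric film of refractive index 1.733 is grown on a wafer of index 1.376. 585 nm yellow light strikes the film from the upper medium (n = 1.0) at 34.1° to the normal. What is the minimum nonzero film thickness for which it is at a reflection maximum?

89.2 nm

Ray reflecting at the top interface goes from n = 1.0 toward n = 1.733: a half-wave phase shift.
Ray reflecting at the bottom interface goes from n = 1.733 toward n = 1.376: no phase shift.
Net: one phase inversion between the two reflected rays.
For strong reflection here: 2 n t cos θ_r = (m + ½) λ.
Snell's law: 1.0 sin 34.1° = 1.733 sin θ_r → sin θ_r = 0.324, cos θ_r = 0.946.
Minimum at m = 0: t = λ / (4 n cos θ_r) = 585 / (4 × 1.733 × 0.946) = 89.2 nm.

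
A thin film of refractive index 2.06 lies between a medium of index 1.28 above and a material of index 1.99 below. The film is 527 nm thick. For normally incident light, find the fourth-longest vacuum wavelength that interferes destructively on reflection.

At the upper boundary (n = 1.28 to n = 2.06) the reflected ray undergoes a half-wave phase shift.
Bottom surface (2.06 → 1.99): reflection off a lower-index medium gives no phase shift.
Exactly one π shift → a net half-wave offset.
With one net inversion, destructive interference in reflection requires 2 n t = m λ.
λ = 2 n t / m. The fourth-longest wavelength is m = 4: λ = 2 × 2.06 × 527 / 4.00 = 543 nm.

543 nm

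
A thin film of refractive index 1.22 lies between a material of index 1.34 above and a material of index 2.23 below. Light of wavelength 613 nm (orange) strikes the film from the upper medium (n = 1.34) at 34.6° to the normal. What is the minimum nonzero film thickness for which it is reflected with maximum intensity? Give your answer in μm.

Ray reflecting at the top interface goes from n = 1.34 toward n = 1.22: no phase shift.
At the lower boundary (n = 1.22 to n = 2.23) the reflected ray undergoes a half-wave phase shift.
Exactly one π shift → a net half-wave offset.
For bright reflection here: 2 n t cos θ_r = (m + ½) λ.
Snell's law: 1.34 sin 34.6° = 1.22 sin θ_r → sin θ_r = 0.624, cos θ_r = 0.782.
Minimum at m = 0: t = λ / (4 n cos θ_r) = 613 / (4 × 1.22 × 0.782) = 161 nm.

0.161 μm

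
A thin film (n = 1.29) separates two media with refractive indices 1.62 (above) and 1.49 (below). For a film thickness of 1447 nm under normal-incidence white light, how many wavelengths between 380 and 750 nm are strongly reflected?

Top surface (1.62 → 1.29): reflection off a lower-index medium gives no phase shift.
At the lower boundary (n = 1.29 to n = 1.49) the reflected ray undergoes a half-wave phase shift.
Net: one phase inversion between the two reflected rays.
For bright reflection here: 2 n t = (m + ½) λ.
λ = 2 n t / (m + ½) = 3733 / (m + ½) nm.
m=4: 830 nm (IR); m=5: 679 nm (visible); m=6: 574 nm (visible); m=7: 498 nm (visible); m=8: 439 nm (visible); m=9: 393 nm (visible); m=10: 356 nm (UV).

5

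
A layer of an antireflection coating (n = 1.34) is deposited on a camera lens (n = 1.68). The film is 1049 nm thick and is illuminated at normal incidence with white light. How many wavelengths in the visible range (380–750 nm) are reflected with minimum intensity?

3

Ray reflecting at the top interface goes from n = 1.0 toward n = 1.34: a half-wave phase shift.
Bottom surface (1.34 → 1.68): reflection off a higher-index medium gives a half-wave phase shift.
Net: no relative phase inversion (both shifts match).
So the condition for destructive reflection is 2 n t = (m + ½) λ.
λ = 2 n t / (m + ½) = 2811 / (m + ½) nm.
m=3: 803 nm (IR); m=4: 625 nm (visible); m=5: 511 nm (visible); m=6: 433 nm (visible); m=7: 375 nm (UV).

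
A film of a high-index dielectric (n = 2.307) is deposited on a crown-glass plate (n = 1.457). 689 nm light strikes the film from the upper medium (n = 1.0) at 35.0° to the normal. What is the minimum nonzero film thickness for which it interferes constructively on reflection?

At the upper boundary (n = 1.0 to n = 2.307) the reflected ray undergoes a half-wave phase shift.
At the lower boundary (n = 2.307 to n = 1.457) the reflected ray undergoes no phase shift.
The two reflections differ by half a wavelength.
So the condition for constructive reflection is 2 n t cos θ_r = (m + ½) λ.
Snell's law: 1.0 sin 35.0° = 2.307 sin θ_r → sin θ_r = 0.249, cos θ_r = 0.969.
Minimum at m = 0: t = λ / (4 n cos θ_r) = 689 / (4 × 2.307 × 0.969) = 77.1 nm.

77.1 nm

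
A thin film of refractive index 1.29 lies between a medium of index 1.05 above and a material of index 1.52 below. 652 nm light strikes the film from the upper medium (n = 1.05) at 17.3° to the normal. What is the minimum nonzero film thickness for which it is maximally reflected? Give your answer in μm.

Top surface (1.05 → 1.29): reflection off a higher-index medium gives a half-wave phase shift.
Bottom surface (1.29 → 1.52): reflection off a higher-index medium gives a half-wave phase shift.
Net: no relative phase inversion (both shifts match).
For maximum reflection here: 2 n t cos θ_r = m λ.
Snell's law: 1.05 sin 17.3° = 1.29 sin θ_r → sin θ_r = 0.242, cos θ_r = 0.970.
Minimum nonzero at m = 1: t = λ / (2 n cos θ_r) = 652 / (2 × 1.29 × 0.970) = 260 nm.

0.260 μm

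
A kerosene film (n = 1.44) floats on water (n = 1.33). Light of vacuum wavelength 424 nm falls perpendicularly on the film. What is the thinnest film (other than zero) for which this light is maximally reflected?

73.6 nm

At the upper boundary (n = 1.0 to n = 1.44) the reflected ray undergoes a half-wave phase shift.
Bottom surface (1.44 → 1.33): reflection off a lower-index medium gives no phase shift.
The two reflections differ by half a wavelength.
With one net inversion, constructive interference in reflection requires 2 n t = (m + ½) λ.
Minimum at m = 0: t = λ / (4 n) = 424 / (4 × 1.44) = 73.6 nm.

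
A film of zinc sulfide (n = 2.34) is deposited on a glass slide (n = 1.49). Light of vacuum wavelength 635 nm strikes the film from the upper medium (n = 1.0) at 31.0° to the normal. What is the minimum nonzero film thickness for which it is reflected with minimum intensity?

Ray reflecting at the top interface goes from n = 1.0 toward n = 2.34: a half-wave phase shift.
Ray reflecting at the bottom interface goes from n = 2.34 toward n = 1.49: no phase shift.
Exactly one π shift → a net half-wave offset.
For weak reflection here: 2 n t cos θ_r = m λ.
Snell's law: 1.0 sin 31.0° = 2.34 sin θ_r → sin θ_r = 0.220, cos θ_r = 0.975.
Minimum nonzero at m = 1: t = λ / (2 n cos θ_r) = 635 / (2 × 2.34 × 0.975) = 139 nm.

139 nm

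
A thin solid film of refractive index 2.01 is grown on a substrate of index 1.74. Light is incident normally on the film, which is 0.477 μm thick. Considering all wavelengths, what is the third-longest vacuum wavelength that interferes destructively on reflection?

639 nm

Top surface (1.0 → 2.01): reflection off a higher-index medium gives a half-wave phase shift.
Ray reflecting at the bottom interface goes from n = 2.01 toward n = 1.74: no phase shift.
Net: one phase inversion between the two reflected rays.
So the condition for destructive reflection is 2 n t = m λ.
λ = 2 n t / m. The third-longest wavelength is m = 3: λ = 2 × 2.01 × 477 / 3.00 = 639 nm.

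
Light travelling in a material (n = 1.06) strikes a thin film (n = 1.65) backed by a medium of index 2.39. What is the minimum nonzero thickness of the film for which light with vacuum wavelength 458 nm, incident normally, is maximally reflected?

Ray reflecting at the top interface goes from n = 1.06 toward n = 1.65: a half-wave phase shift.
Bottom surface (1.65 → 2.39): reflection off a higher-index medium gives a half-wave phase shift.
The two reflections carry the same phase change, so no net offset.
For strong reflection here: 2 n t = m λ.
Minimum nonzero at m = 1: t = λ / (2 n) = 458 / (2 × 1.65) = 139 nm.

139 nm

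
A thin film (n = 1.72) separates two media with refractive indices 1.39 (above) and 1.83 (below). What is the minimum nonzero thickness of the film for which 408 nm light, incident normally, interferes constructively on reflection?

Ray reflecting at the top interface goes from n = 1.39 toward n = 1.72: a half-wave phase shift.
Bottom surface (1.72 → 1.83): reflection off a higher-index medium gives a half-wave phase shift.
Zero or two π shifts → no net half-wave offset.
With no net inversion, constructive interference in reflection requires 2 n t = m λ.
Minimum nonzero at m = 1: t = λ / (2 n) = 408 / (2 × 1.72) = 119 nm.

119 nm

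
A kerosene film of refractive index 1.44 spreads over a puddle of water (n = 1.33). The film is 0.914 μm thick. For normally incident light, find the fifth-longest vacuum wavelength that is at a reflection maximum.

585 nm

At the upper boundary (n = 1.0 to n = 1.44) the reflected ray undergoes a half-wave phase shift.
Bottom surface (1.44 → 1.33): reflection off a lower-index medium gives no phase shift.
Exactly one π shift → a net half-wave offset.
So the condition for constructive reflection is 2 n t = (m + ½) λ.
λ = 2 n t / (m + ½). The fifth-longest wavelength is m = 4: λ = 2 × 1.44 × 914 / 4.50 = 585 nm.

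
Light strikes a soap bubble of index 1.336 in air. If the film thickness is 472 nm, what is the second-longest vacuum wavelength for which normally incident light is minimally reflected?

631 nm

At the upper boundary (n = 1.0 to n = 1.336) the reflected ray undergoes a half-wave phase shift.
Ray reflecting at the bottom interface goes from n = 1.336 toward n = 1.0: no phase shift.
Exactly one π shift → a net half-wave offset.
So the condition for destructive reflection is 2 n t = m λ.
λ = 2 n t / m. The second-longest wavelength is m = 2: λ = 2 × 1.336 × 472 / 2.00 = 631 nm.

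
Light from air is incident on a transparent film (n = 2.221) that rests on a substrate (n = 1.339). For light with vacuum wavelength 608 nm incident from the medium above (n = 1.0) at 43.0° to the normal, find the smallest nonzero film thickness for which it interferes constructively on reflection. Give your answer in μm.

Ray reflecting at the top interface goes from n = 1.0 toward n = 2.221: a half-wave phase shift.
Ray reflecting at the bottom interface goes from n = 2.221 toward n = 1.339: no phase shift.
Net: one phase inversion between the two reflected rays.
With one net inversion, constructive interference in reflection requires 2 n t cos θ_r = (m + ½) λ.
Snell's law: 1.0 sin 43.0° = 2.221 sin θ_r → sin θ_r = 0.307, cos θ_r = 0.952.
Minimum at m = 0: t = λ / (4 n cos θ_r) = 608 / (4 × 2.221 × 0.952) = 71.9 nm.

0.0719 μm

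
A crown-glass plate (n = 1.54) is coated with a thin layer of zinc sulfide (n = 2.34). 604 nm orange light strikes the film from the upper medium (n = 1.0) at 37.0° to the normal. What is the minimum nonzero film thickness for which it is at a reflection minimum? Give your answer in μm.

At the upper boundary (n = 1.0 to n = 2.34) the reflected ray undergoes a half-wave phase shift.
Bottom surface (2.34 → 1.54): reflection off a lower-index medium gives no phase shift.
The two reflections differ by half a wavelength.
For dark reflection here: 2 n t cos θ_r = m λ.
Snell's law: 1.0 sin 37.0° = 2.34 sin θ_r → sin θ_r = 0.257, cos θ_r = 0.966.
Minimum nonzero at m = 1: t = λ / (2 n cos θ_r) = 604 / (2 × 2.34 × 0.966) = 134 nm.

0.134 μm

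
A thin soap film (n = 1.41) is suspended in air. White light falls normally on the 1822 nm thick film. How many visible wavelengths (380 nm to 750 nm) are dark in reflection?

7

Top surface (1.0 → 1.41): reflection off a higher-index medium gives a half-wave phase shift.
At the lower boundary (n = 1.41 to n = 1.0) the reflected ray undergoes no phase shift.
Exactly one π shift → a net half-wave offset.
For dark reflection here: 2 n t = m λ.
λ = 2 n t / m = 5138 / m nm.
m=6: 856 nm (IR); m=7: 734 nm (visible); m=8: 642 nm (visible); m=9: 571 nm (visible); m=10: 514 nm (visible); m=11: 467 nm (visible); m=12: 428 nm (visible); m=13: 395 nm (visible); m=14: 367 nm (UV).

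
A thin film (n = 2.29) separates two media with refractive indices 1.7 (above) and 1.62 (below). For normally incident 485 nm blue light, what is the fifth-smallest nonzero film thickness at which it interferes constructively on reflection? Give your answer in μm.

Top surface (1.7 → 2.29): reflection off a higher-index medium gives a half-wave phase shift.
Ray reflecting at the bottom interface goes from n = 2.29 toward n = 1.62: no phase shift.
Net: one phase inversion between the two reflected rays.
For strong reflection here: 2 n t = (m + ½) λ.
The fifth-smallest nonzero thickness corresponds to m = 4: t = (m + ½) λ / (2 n) = 4.50 × 485 / (2 × 2.29) = 477 nm.

0.477 μm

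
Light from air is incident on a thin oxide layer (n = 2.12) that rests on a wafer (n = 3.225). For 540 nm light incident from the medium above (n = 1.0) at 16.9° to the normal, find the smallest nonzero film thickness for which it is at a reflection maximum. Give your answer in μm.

Ray reflecting at the top interface goes from n = 1.0 toward n = 2.12: a half-wave phase shift.
Bottom surface (2.12 → 3.225): reflection off a higher-index medium gives a half-wave phase shift.
Zero or two π shifts → no net half-wave offset.
So the condition for constructive reflection is 2 n t cos θ_r = m λ.
Snell's law: 1.0 sin 16.9° = 2.12 sin θ_r → sin θ_r = 0.137, cos θ_r = 0.991.
Minimum nonzero at m = 1: t = λ / (2 n cos θ_r) = 540 / (2 × 2.12 × 0.991) = 129 nm.

0.129 μm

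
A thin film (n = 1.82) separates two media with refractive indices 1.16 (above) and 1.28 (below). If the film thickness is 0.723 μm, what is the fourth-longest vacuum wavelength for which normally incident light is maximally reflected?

Top surface (1.16 → 1.82): reflection off a higher-index medium gives a half-wave phase shift.
Ray reflecting at the bottom interface goes from n = 1.82 toward n = 1.28: no phase shift.
The two reflections differ by half a wavelength.
So the condition for constructive reflection is 2 n t = (m + ½) λ.
λ = 2 n t / (m + ½). The fourth-longest wavelength is m = 3: λ = 2 × 1.82 × 723 / 3.50 = 752 nm.

752 nm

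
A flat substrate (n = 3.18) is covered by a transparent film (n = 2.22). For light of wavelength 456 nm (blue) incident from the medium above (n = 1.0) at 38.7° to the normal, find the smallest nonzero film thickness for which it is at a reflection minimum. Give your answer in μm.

0.0535 μm

Top surface (1.0 → 2.22): reflection off a higher-index medium gives a half-wave phase shift.
Ray reflecting at the bottom interface goes from n = 2.22 toward n = 3.18: a half-wave phase shift.
Net: no relative phase inversion (both shifts match).
So the condition for destructive reflection is 2 n t cos θ_r = (m + ½) λ.
Snell's law: 1.0 sin 38.7° = 2.22 sin θ_r → sin θ_r = 0.282, cos θ_r = 0.960.
Minimum at m = 0: t = λ / (4 n cos θ_r) = 456 / (4 × 2.22 × 0.960) = 53.5 nm.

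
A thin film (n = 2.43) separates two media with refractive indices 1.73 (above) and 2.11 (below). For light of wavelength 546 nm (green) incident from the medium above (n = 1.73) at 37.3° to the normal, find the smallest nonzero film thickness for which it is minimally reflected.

Ray reflecting at the top interface goes from n = 1.73 toward n = 2.43: a half-wave phase shift.
At the lower boundary (n = 2.43 to n = 2.11) the reflected ray undergoes no phase shift.
Net: one phase inversion between the two reflected rays.
So the condition for destructive reflection is 2 n t cos θ_r = m λ.
Snell's law: 1.73 sin 37.3° = 2.43 sin θ_r → sin θ_r = 0.431, cos θ_r = 0.902.
Minimum nonzero at m = 1: t = λ / (2 n cos θ_r) = 546 / (2 × 2.43 × 0.902) = 125 nm.

125 nm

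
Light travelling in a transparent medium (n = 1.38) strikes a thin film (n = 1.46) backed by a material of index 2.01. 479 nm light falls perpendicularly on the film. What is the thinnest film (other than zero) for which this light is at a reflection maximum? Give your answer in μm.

Top surface (1.38 → 1.46): reflection off a higher-index medium gives a half-wave phase shift.
Ray reflecting at the bottom interface goes from n = 1.46 toward n = 2.01: a half-wave phase shift.
Net: no relative phase inversion (both shifts match).
For maximum reflection here: 2 n t = m λ.
Minimum nonzero at m = 1: t = λ / (2 n) = 479 / (2 × 1.46) = 164 nm.

0.164 μm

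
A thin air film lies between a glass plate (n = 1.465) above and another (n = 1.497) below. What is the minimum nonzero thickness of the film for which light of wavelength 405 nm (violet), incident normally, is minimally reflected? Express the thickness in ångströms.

2025 Å

Top surface (1.465 → 1.0): reflection off a lower-index medium gives no phase shift.
Ray reflecting at the bottom interface goes from n = 1.0 toward n = 1.497: a half-wave phase shift.
Exactly one π shift → a net half-wave offset.
With one net inversion, destructive interference in reflection requires 2 n t = m λ.
Minimum nonzero at m = 1: t = λ / (2 n) = 405 / (2 × 1.0) = 203 nm.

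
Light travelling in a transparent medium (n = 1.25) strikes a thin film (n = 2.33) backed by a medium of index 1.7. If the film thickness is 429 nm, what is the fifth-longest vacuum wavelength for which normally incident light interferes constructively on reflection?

444 nm

Ray reflecting at the top interface goes from n = 1.25 toward n = 2.33: a half-wave phase shift.
At the lower boundary (n = 2.33 to n = 1.7) the reflected ray undergoes no phase shift.
Exactly one π shift → a net half-wave offset.
For bright reflection here: 2 n t = (m + ½) λ.
λ = 2 n t / (m + ½). The fifth-longest wavelength is m = 4: λ = 2 × 2.33 × 429 / 4.50 = 444 nm.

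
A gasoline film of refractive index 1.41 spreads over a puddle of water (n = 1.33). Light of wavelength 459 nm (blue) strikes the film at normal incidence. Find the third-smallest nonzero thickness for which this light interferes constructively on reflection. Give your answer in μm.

0.407 μm

Ray reflecting at the top interface goes from n = 1.0 toward n = 1.41: a half-wave phase shift.
Ray reflecting at the bottom interface goes from n = 1.41 toward n = 1.33: no phase shift.
The two reflections differ by half a wavelength.
For maximum reflection here: 2 n t = (m + ½) λ.
The third-smallest nonzero thickness corresponds to m = 2: t = (m + ½) λ / (2 n) = 2.50 × 459 / (2 × 1.41) = 407 nm.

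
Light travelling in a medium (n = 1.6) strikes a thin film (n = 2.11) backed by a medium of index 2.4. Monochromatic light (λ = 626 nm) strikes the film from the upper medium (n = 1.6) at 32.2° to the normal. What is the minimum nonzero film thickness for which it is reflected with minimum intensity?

Ray reflecting at the top interface goes from n = 1.6 toward n = 2.11: a half-wave phase shift.
Bottom surface (2.11 → 2.4): reflection off a higher-index medium gives a half-wave phase shift.
The two reflections carry the same phase change, so no net offset.
So the condition for destructive reflection is 2 n t cos θ_r = (m + ½) λ.
Snell's law: 1.6 sin 32.2° = 2.11 sin θ_r → sin θ_r = 0.404, cos θ_r = 0.915.
Minimum at m = 0: t = λ / (4 n cos θ_r) = 626 / (4 × 2.11 × 0.915) = 81.1 nm.

81.1 nm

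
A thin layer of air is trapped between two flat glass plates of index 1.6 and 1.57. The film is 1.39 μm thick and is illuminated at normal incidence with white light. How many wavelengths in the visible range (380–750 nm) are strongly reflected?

Top surface (1.6 → 1.0): reflection off a lower-index medium gives no phase shift.
Ray reflecting at the bottom interface goes from n = 1.0 toward n = 1.57: a half-wave phase shift.
The two reflections differ by half a wavelength.
With one net inversion, constructive interference in reflection requires 2 n t = (m + ½) λ.
λ = 2 n t / (m + ½) = 2780 / (m + ½) nm.
m=3: 794 nm (IR); m=4: 618 nm (visible); m=5: 505 nm (visible); m=6: 428 nm (visible); m=7: 371 nm (UV).

3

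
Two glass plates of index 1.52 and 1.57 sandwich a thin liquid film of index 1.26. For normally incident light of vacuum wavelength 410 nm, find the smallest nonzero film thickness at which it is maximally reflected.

At the upper boundary (n = 1.52 to n = 1.26) the reflected ray undergoes no phase shift.
Ray reflecting at the bottom interface goes from n = 1.26 toward n = 1.57: a half-wave phase shift.
Exactly one π shift → a net half-wave offset.
For maximum reflection here: 2 n t = (m + ½) λ.
Minimum at m = 0: t = λ / (4 n) = 410 / (4 × 1.26) = 81.3 nm.

81.3 nm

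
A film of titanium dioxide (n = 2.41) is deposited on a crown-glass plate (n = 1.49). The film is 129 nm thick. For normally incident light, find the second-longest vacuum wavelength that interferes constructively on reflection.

At the upper boundary (n = 1.0 to n = 2.41) the reflected ray undergoes a half-wave phase shift.
Ray reflecting at the bottom interface goes from n = 2.41 toward n = 1.49: no phase shift.
Exactly one π shift → a net half-wave offset.
So the condition for constructive reflection is 2 n t = (m + ½) λ.
λ = 2 n t / (m + ½). The second-longest wavelength is m = 1: λ = 2 × 2.41 × 129 / 1.50 = 415 nm.

415 nm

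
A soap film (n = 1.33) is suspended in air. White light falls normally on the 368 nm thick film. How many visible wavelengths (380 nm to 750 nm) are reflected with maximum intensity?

2

Ray reflecting at the top interface goes from n = 1.0 toward n = 1.33: a half-wave phase shift.
At the lower boundary (n = 1.33 to n = 1.0) the reflected ray undergoes no phase shift.
The two reflections differ by half a wavelength.
For strong reflection here: 2 n t = (m + ½) λ.
λ = 2 n t / (m + ½) = 979 / (m + ½) nm.
m=0: 1958 nm (IR); m=1: 653 nm (visible); m=2: 392 nm (visible); m=3: 280 nm (UV).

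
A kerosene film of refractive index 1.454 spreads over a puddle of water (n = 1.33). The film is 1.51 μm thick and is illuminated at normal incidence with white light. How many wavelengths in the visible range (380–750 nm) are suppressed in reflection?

At the upper boundary (n = 1.0 to n = 1.454) the reflected ray undergoes a half-wave phase shift.
Ray reflecting at the bottom interface goes from n = 1.454 toward n = 1.33: no phase shift.
Exactly one π shift → a net half-wave offset.
With one net inversion, destructive interference in reflection requires 2 n t = m λ.
λ = 2 n t / m = 4391 / m nm.
m=5: 878 nm (IR); m=6: 732 nm (visible); m=7: 627 nm (visible); m=8: 549 nm (visible); m=9: 488 nm (visible); m=10: 439 nm (visible); m=11: 399 nm (visible); m=12: 366 nm (UV).

6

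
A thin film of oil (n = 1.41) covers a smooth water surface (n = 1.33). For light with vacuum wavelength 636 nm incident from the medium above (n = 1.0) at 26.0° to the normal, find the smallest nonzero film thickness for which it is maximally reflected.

119 nm

Top surface (1.0 → 1.41): reflection off a higher-index medium gives a half-wave phase shift.
Ray reflecting at the bottom interface goes from n = 1.41 toward n = 1.33: no phase shift.
Exactly one π shift → a net half-wave offset.
So the condition for constructive reflection is 2 n t cos θ_r = (m + ½) λ.
Snell's law: 1.0 sin 26.0° = 1.41 sin θ_r → sin θ_r = 0.311, cos θ_r = 0.950.
Minimum at m = 0: t = λ / (4 n cos θ_r) = 636 / (4 × 1.41 × 0.950) = 119 nm.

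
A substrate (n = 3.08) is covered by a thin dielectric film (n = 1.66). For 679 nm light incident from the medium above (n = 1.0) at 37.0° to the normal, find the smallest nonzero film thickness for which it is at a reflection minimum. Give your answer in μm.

Top surface (1.0 → 1.66): reflection off a higher-index medium gives a half-wave phase shift.
Bottom surface (1.66 → 3.08): reflection off a higher-index medium gives a half-wave phase shift.
Net: no relative phase inversion (both shifts match).
With no net inversion, destructive interference in reflection requires 2 n t cos θ_r = (m + ½) λ.
Snell's law: 1.0 sin 37.0° = 1.66 sin θ_r → sin θ_r = 0.363, cos θ_r = 0.932.
Minimum at m = 0: t = λ / (4 n cos θ_r) = 679 / (4 × 1.66 × 0.932) = 110 nm.

0.110 μm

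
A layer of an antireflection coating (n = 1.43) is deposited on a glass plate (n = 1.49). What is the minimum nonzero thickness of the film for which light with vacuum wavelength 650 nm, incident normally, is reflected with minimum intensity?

114 nm

Ray reflecting at the top interface goes from n = 1.0 toward n = 1.43: a half-wave phase shift.
Ray reflecting at the bottom interface goes from n = 1.43 toward n = 1.49: a half-wave phase shift.
The two reflections carry the same phase change, so no net offset.
For dark reflection here: 2 n t = (m + ½) λ.
Minimum at m = 0: t = λ / (4 n) = 650 / (4 × 1.43) = 114 nm.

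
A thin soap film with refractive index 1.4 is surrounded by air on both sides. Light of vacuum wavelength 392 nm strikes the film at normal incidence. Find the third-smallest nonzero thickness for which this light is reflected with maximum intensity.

Top surface (1.0 → 1.4): reflection off a higher-index medium gives a half-wave phase shift.
Ray reflecting at the bottom interface goes from n = 1.4 toward n = 1.0: no phase shift.
The two reflections differ by half a wavelength.
So the condition for constructive reflection is 2 n t = (m + ½) λ.
The third-smallest nonzero thickness corresponds to m = 2: t = (m + ½) λ / (2 n) = 2.50 × 392 / (2 × 1.4) = 350 nm.

350 nm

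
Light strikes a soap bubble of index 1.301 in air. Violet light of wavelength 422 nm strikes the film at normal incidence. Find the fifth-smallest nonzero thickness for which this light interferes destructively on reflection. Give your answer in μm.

0.811 μm

At the upper boundary (n = 1.0 to n = 1.301) the reflected ray undergoes a half-wave phase shift.
Ray reflecting at the bottom interface goes from n = 1.301 toward n = 1.0: no phase shift.
Net: one phase inversion between the two reflected rays.
With one net inversion, destructive interference in reflection requires 2 n t = m λ.
The fifth-smallest nonzero thickness corresponds to m = 5: t = m λ / (2 n) = 5.00 × 422 / (2 × 1.301) = 811 nm.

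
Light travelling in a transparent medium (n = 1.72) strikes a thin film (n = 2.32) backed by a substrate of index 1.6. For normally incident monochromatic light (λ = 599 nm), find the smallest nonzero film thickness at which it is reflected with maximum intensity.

64.5 nm

Top surface (1.72 → 2.32): reflection off a higher-index medium gives a half-wave phase shift.
Ray reflecting at the bottom interface goes from n = 2.32 toward n = 1.6: no phase shift.
The two reflections differ by half a wavelength.
With one net inversion, constructive interference in reflection requires 2 n t = (m + ½) λ.
Minimum at m = 0: t = λ / (4 n) = 599 / (4 × 2.32) = 64.5 nm.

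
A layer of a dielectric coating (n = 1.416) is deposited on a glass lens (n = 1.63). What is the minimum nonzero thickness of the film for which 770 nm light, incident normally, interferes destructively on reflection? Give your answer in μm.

Top surface (1.0 → 1.416): reflection off a higher-index medium gives a half-wave phase shift.
Bottom surface (1.416 → 1.63): reflection off a higher-index medium gives a half-wave phase shift.
The two reflections carry the same phase change, so no net offset.
So the condition for destructive reflection is 2 n t = (m + ½) λ.
Minimum at m = 0: t = λ / (4 n) = 770 / (4 × 1.416) = 136 nm.

0.136 μm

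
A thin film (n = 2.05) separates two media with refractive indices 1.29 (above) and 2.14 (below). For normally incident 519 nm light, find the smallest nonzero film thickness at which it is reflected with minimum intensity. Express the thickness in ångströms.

633 Å

At the upper boundary (n = 1.29 to n = 2.05) the reflected ray undergoes a half-wave phase shift.
At the lower boundary (n = 2.05 to n = 2.14) the reflected ray undergoes a half-wave phase shift.
Net: no relative phase inversion (both shifts match).
For weak reflection here: 2 n t = (m + ½) λ.
Minimum at m = 0: t = λ / (4 n) = 519 / (4 × 2.05) = 63.3 nm.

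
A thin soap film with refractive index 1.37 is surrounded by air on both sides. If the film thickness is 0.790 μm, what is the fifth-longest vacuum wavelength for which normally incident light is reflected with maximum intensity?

At the upper boundary (n = 1.0 to n = 1.37) the reflected ray undergoes a half-wave phase shift.
At the lower boundary (n = 1.37 to n = 1.0) the reflected ray undergoes no phase shift.
The two reflections differ by half a wavelength.
So the condition for constructive reflection is 2 n t = (m + ½) λ.
λ = 2 n t / (m + ½). The fifth-longest wavelength is m = 4: λ = 2 × 1.37 × 790 / 4.50 = 481 nm.

481 nm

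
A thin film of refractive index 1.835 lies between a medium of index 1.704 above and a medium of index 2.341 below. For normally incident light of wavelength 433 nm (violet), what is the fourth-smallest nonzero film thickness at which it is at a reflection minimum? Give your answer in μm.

0.413 μm

Ray reflecting at the top interface goes from n = 1.704 toward n = 1.835: a half-wave phase shift.
Bottom surface (1.835 → 2.341): reflection off a higher-index medium gives a half-wave phase shift.
The two reflections carry the same phase change, so no net offset.
So the condition for destructive reflection is 2 n t = (m + ½) λ.
The fourth-smallest nonzero thickness corresponds to m = 3: t = (m + ½) λ / (2 n) = 3.50 × 433 / (2 × 1.835) = 413 nm.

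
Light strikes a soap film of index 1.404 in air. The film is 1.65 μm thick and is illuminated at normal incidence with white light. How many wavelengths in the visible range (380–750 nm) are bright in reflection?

Ray reflecting at the top interface goes from n = 1.0 toward n = 1.404: a half-wave phase shift.
Ray reflecting at the bottom interface goes from n = 1.404 toward n = 1.0: no phase shift.
Exactly one π shift → a net half-wave offset.
For maximum reflection here: 2 n t = (m + ½) λ.
λ = 2 n t / (m + ½) = 4633 / (m + ½) nm.
m=5: 842 nm (IR); m=6: 713 nm (visible); m=7: 618 nm (visible); m=8: 545 nm (visible); m=9: 488 nm (visible); m=10: 441 nm (visible); m=11: 403 nm (visible); m=12: 371 nm (UV).

6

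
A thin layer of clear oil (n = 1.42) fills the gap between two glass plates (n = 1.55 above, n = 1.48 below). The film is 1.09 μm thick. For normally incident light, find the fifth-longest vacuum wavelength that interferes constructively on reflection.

688 nm

Ray reflecting at the top interface goes from n = 1.55 toward n = 1.42: no phase shift.
Bottom surface (1.42 → 1.48): reflection off a higher-index medium gives a half-wave phase shift.
Exactly one π shift → a net half-wave offset.
So the condition for constructive reflection is 2 n t = (m + ½) λ.
λ = 2 n t / (m + ½). The fifth-longest wavelength is m = 4: λ = 2 × 1.42 × 1090 / 4.50 = 688 nm.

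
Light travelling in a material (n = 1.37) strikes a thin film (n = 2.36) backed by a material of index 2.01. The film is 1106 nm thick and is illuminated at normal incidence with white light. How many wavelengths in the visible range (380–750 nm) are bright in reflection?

7

Top surface (1.37 → 2.36): reflection off a higher-index medium gives a half-wave phase shift.
Ray reflecting at the bottom interface goes from n = 2.36 toward n = 2.01: no phase shift.
Exactly one π shift → a net half-wave offset.
With one net inversion, constructive interference in reflection requires 2 n t = (m + ½) λ.
λ = 2 n t / (m + ½) = 5220 / (m + ½) nm.
m=6: 803 nm (IR); m=7: 696 nm (visible); m=8: 614 nm (visible); m=9: 550 nm (visible); m=10: 497 nm (visible); m=11: 454 nm (visible); m=12: 418 nm (visible); m=13: 387 nm (visible); m=14: 360 nm (UV).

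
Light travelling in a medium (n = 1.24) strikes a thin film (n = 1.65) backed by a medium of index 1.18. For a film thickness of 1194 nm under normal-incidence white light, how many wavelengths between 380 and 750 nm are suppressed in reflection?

Ray reflecting at the top interface goes from n = 1.24 toward n = 1.65: a half-wave phase shift.
Bottom surface (1.65 → 1.18): reflection off a lower-index medium gives no phase shift.
Exactly one π shift → a net half-wave offset.
So the condition for destructive reflection is 2 n t = m λ.
λ = 2 n t / m = 3940 / m nm.
m=5: 788 nm (IR); m=6: 657 nm (visible); m=7: 563 nm (visible); m=8: 493 nm (visible); m=9: 438 nm (visible); m=10: 394 nm (visible); m=11: 358 nm (UV).

5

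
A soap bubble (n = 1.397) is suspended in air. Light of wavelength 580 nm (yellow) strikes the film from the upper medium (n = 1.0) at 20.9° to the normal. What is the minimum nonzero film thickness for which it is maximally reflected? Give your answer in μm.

Top surface (1.0 → 1.397): reflection off a higher-index medium gives a half-wave phase shift.
Bottom surface (1.397 → 1.0): reflection off a lower-index medium gives no phase shift.
Exactly one π shift → a net half-wave offset.
With one net inversion, constructive interference in reflection requires 2 n t cos θ_r = (m + ½) λ.
Snell's law: 1.0 sin 20.9° = 1.397 sin θ_r → sin θ_r = 0.255, cos θ_r = 0.967.
Minimum at m = 0: t = λ / (4 n cos θ_r) = 580 / (4 × 1.397 × 0.967) = 107 nm.

0.107 μm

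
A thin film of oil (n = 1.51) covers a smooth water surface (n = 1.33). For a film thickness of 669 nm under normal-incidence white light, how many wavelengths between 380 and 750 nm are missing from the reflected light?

3

Ray reflecting at the top interface goes from n = 1.0 toward n = 1.51: a half-wave phase shift.
Ray reflecting at the bottom interface goes from n = 1.51 toward n = 1.33: no phase shift.
Net: one phase inversion between the two reflected rays.
For minimum reflection here: 2 n t = m λ.
λ = 2 n t / m = 2020 / m nm.
m=2: 1010 nm (IR); m=3: 673 nm (visible); m=4: 505 nm (visible); m=5: 404 nm (visible); m=6: 337 nm (UV).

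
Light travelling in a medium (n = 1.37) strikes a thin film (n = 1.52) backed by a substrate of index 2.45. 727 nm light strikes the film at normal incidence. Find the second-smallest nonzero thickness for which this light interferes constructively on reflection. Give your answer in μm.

0.478 μm

At the upper boundary (n = 1.37 to n = 1.52) the reflected ray undergoes a half-wave phase shift.
Ray reflecting at the bottom interface goes from n = 1.52 toward n = 2.45: a half-wave phase shift.
The two reflections carry the same phase change, so no net offset.
For strong reflection here: 2 n t = m λ.
The second-smallest nonzero thickness corresponds to m = 2: t = m λ / (2 n) = 2.00 × 727 / (2 × 1.52) = 478 nm.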